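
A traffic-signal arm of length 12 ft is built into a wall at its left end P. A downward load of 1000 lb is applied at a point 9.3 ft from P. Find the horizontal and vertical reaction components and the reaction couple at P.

P_x = 0, P_y = 1000 lb, M_P = 9300 lb·ft

ΣF_x = 0: P_x = 0.
ΣF_y = 0: P_y − 1000 = 0 → P_y = 1000 lb.
ΣM about P: M_P − 1000·9.3 = 0 → M_P = 9300 lb·ft.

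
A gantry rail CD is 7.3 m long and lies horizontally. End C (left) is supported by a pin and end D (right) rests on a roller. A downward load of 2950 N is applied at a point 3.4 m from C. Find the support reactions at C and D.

C_x = 0, C_y = 1576 N, D_y = 1374 N

Taking moments about C: D_y·7.3 − 2950·3.4 = 0 → D_y = 10030/7.3 = 1373.97 ≈ 1374 N.
ΣF_y = 0: C_y + 1373.97 − 2950 = 0 → C_y = 1576 N.
ΣF_x = 0: no horizontal applied forces, so C_x = 0.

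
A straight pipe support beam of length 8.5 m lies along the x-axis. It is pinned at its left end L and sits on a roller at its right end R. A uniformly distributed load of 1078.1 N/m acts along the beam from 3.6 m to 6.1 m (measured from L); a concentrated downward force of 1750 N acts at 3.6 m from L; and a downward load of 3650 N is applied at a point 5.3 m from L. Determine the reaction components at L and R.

L_x = 0, L_y = 3540 N, R_y = 4555 N

Resultant of the distributed load: 1078.1 × 2.5 = 2695.25 N at 4.85 m from L.
ΣM about L: R_y·8.5 − (1078.1·2.5)·4.85 − 1750·3.6 − 3650·5.3 = 0 → R_y = 38716.9625/8.5 = 4554.94 ≈ 4555 N.
ΣF_y = 0: L_y + 4554.94 − 1078.1·2.5 − 1750 − 3650 = 0 → L_y = 3540 N.
ΣF_x = 0: no horizontal applied forces, so L_x = 0.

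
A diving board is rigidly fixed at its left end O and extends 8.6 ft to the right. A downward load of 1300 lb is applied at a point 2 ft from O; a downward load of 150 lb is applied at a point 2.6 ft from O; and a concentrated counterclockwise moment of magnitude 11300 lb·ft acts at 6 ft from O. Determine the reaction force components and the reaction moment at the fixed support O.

O_x = 0, O_y = 1450 lb, M_O = -8310 lb·ft

ΣF_x = 0: O_x = 0.
ΣF_y = 0: O_y − 1300 − 150 = 0 → O_y = 1450 lb.
ΣM about O: M_O − 1300·2 − 150·2.6 + 11300 = 0 → M_O = -8310 lb·ft.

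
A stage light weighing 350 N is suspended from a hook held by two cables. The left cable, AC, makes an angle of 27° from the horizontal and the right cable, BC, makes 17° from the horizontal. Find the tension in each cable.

ΣF_x = 0: −T_AC·cos27° + T_BC·cos17° = 0 → T_BC = 0.931718·T_AC.
ΣF_y = 0: T_AC·sin27° + T_BC·sin17° = 350.
Substitute: T_AC·(0.45399 + 0.931718·0.292372) = 350 → T_AC = 481.829 ≈ 481.8 N.
Then T_BC = 0.931718 × 481.829 = 448.9 N.

T_AC = 481.8 N, T_BC = 448.9 N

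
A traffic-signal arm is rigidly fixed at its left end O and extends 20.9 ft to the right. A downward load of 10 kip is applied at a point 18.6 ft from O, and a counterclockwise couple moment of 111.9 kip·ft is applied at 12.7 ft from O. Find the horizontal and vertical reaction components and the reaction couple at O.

ΣF_x = 0: O_x = 0.
ΣF_y = 0: O_y − 10 = 0 → O_y = 10.00 kip.
ΣM about O: M_O − 10·18.6 + 111.9 = 0 → M_O = 74.10 kip·ft.

O_x = 0, O_y = 10.00 kip, M_O = 74.10 kip·ft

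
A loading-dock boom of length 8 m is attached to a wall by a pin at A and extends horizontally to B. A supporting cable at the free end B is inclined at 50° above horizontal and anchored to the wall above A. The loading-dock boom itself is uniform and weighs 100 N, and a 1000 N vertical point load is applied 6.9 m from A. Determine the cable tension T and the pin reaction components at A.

ΣM about A: T·sin50°·8 − 100·4 − 1000·6.9 = 0 → T = 7300/(8·0.766044) = 1191.18 ≈ 1191 N.
ΣF_x = 0: A_x − T·cos50° = 0 → A_x = 1191.18 × 0.642788 = 765.7 N.
ΣF_y = 0: A_y + T·sin50° − 100 − 1000 = 0 → A_y = 1100 − 1191.18 × 0.766044 = 187.5 N.

T = 1191 N, A_x = 765.7 N, A_y = 187.5 N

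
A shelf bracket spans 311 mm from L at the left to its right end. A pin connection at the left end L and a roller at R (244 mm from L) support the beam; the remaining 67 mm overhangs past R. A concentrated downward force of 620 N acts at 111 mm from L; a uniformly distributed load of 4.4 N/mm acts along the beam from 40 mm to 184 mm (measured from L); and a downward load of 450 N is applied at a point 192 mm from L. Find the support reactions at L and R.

L_x = 0, L_y = 776.6 N, R_y = 927.0 N

Resultant of the distributed load: 4.4 × 144 = 633.6 N at 112 mm from L.
ΣM about L: R_y·244 − 620·111 − (4.4·144)·112 − 450·192 = 0 → R_y = 226183.2/244 = 926.98 ≈ 927.0 N.
ΣF_y = 0: L_y + 926.98 − 620 − 4.4·144 − 450 = 0 → L_y = 776.6 N.
ΣF_x = 0: no horizontal applied forces, so L_x = 0.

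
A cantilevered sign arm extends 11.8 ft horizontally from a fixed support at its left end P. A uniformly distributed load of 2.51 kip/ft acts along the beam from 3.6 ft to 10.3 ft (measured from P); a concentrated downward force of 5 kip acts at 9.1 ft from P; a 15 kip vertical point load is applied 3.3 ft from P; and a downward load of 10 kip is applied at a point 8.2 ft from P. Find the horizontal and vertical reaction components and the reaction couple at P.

Resultant of the distributed load: 2.51 × 6.7 = 16.817 kip at 6.95 ft from P.
ΣF_x = 0: P_x = 0.
ΣF_y = 0: P_y − 2.51·6.7 − 5 − 15 − 10 = 0 → P_y = 46.82 kip.
ΣM about P: M_P − (2.51·6.7)·6.95 − 5·9.1 − 15·3.3 − 10·8.2 = 0 → M_P = 293.9 kip·ft.

P_x = 0, P_y = 46.82 kip, M_P = 293.9 kip·ft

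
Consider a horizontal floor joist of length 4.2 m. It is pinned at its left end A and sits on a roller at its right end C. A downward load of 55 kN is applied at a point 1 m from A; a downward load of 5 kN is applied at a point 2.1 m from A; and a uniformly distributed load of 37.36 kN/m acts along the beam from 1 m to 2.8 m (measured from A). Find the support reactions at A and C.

A_x = 0, A_y = 81.23 kN, C_y = 46.02 kN

Resultant of the distributed load: 37.36 × 1.8 = 67.248 kN at 1.9 m from A.
ΣM about A: C_y·4.2 − 55·1 − 5·2.1 − (37.36·1.8)·1.9 = 0 → C_y = 193.2712/4.2 = 46.017 ≈ 46.02 kN.
ΣF_y = 0: A_y + 46.017 − 55 − 5 − 37.36·1.8 = 0 → A_y = 81.23 kN.
ΣF_x = 0: no horizontal applied forces, so A_x = 0.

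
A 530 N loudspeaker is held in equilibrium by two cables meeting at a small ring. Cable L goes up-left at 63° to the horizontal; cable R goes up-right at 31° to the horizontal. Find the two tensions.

ΣF_x = 0: −T_L·cos63° + T_R·cos31° = 0 → T_R = 0.52964·T_L.
ΣF_y = 0: T_L·sin63° + T_R·sin31° = 530.
Substitute: T_L·(0.891007 + 0.52964·0.515038) = 530 → T_L = 455.408 ≈ 455.4 N.
Then T_R = 0.52964 × 455.408 = 241.2 N.

T_L = 455.4 N, T_R = 241.2 N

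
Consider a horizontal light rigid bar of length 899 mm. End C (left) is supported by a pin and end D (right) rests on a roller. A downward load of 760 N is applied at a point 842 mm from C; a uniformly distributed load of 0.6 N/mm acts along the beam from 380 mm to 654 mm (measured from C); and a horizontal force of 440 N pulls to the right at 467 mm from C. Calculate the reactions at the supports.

C_x = -440.0 N, C_y = 118.0 N, D_y = 806.4 N

Resultant of the distributed load: 0.6 × 274 = 164.4 N at 517 mm from C.
Taking moments about C: D_y·899 − 760·842 − (0.6·274)·517 = 0 → D_y = 724914.8/899 = 806.357 ≈ 806.4 N.
ΣF_y = 0: C_y + 806.357 − 760 − 0.6·274 = 0 → C_y = 118.0 N.
ΣF_x = 0: C_x + 440 = 0 → C_x = -440.0 N.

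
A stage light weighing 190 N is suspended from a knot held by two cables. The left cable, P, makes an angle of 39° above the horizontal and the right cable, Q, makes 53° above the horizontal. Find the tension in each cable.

T_P = 114.4 N, T_Q = 147.7 N

ΣF_x = 0: −T_P·cos39° + T_Q·cos53° = 0 → T_Q = 1.29134·T_P.
ΣF_y = 0: T_P·sin39° + T_Q·sin53° = 190.
Substitute: T_P·(0.62932 + 1.29134·0.798636) = 190 → T_P = 114.414 ≈ 114.4 N.
Then T_Q = 1.29134 × 114.414 = 147.7 N.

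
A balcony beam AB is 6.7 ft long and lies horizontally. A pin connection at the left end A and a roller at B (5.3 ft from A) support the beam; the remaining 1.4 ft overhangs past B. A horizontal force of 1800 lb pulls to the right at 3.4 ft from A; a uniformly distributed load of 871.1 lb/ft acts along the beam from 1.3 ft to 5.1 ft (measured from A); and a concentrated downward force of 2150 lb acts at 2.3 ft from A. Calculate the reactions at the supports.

Resultant of the distributed load: 871.1 × 3.8 = 3310.18 lb at 3.2 ft from A.
ΣM about A: B_y·5.3 − (871.1·3.8)·3.2 − 2150·2.3 = 0 → B_y = 15537.576/5.3 = 2931.62 ≈ 2932 lb.
ΣF_y = 0: A_y + 2931.62 − 871.1·3.8 − 2150 = 0 → A_y = 2529 lb.
ΣF_x = 0: A_x + 1800 = 0 → A_x = -1800 lb.

A_x = -1800 lb, A_y = 2529 lb, B_y = 2932 lb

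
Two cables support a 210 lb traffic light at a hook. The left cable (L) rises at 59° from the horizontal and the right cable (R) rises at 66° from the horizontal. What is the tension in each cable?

ΣF_x = 0: −T_L·cos59° + T_R·cos66° = 0 → T_R = 1.26627·T_L.
ΣF_y = 0: T_L·sin59° + T_R·sin66° = 210.
Substitute: T_L·(0.857167 + 1.26627·0.913545) = 210 → T_L = 104.272 ≈ 104.3 lb.
Then T_R = 1.26627 × 104.272 = 132.0 lb.

T_L = 104.3 lb, T_R = 132.0 lb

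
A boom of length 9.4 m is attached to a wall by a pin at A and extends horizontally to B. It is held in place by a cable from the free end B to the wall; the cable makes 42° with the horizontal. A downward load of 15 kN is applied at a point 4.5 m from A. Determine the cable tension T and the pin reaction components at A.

T = 10.73 kN, A_x = 7.975 kN, A_y = 7.819 kN

ΣM about A: T·sin42°·9.4 − 15·4.5 = 0 → T = 67.5/(9.4·0.669131) = 10.7316 ≈ 10.73 kN.
ΣF_x = 0: A_x − T·cos42° = 0 → A_x = 10.7316 × 0.743145 = 7.975 kN.
ΣF_y = 0: A_y + T·sin42° − 15 = 0 → A_y = 15 − 10.7316 × 0.669131 = 7.819 kN.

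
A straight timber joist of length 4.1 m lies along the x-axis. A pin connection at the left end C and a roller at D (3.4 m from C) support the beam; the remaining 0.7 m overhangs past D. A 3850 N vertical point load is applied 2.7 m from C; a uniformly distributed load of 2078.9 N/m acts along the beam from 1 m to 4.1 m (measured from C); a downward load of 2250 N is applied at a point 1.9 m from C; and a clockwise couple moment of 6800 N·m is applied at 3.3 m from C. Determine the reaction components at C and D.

Resultant of the distributed load: 2078.9 × 3.1 = 6444.59 N at 2.55 m from C.
Taking moments about C: D_y·3.4 − 3850·2.7 − (2078.9·3.1)·2.55 − 2250·1.9 − 6800 = 0 → D_y = 37903.7045/3.4 = 11148.1 ≈ 11150 N.
ΣF_y = 0: C_y + 11148.1 − 3850 − 2078.9·3.1 − 2250 = 0 → C_y = 1396 N.
ΣF_x = 0: no horizontal applied forces, so C_x = 0.

C_x = 0, C_y = 1396 N, D_y = 11150 N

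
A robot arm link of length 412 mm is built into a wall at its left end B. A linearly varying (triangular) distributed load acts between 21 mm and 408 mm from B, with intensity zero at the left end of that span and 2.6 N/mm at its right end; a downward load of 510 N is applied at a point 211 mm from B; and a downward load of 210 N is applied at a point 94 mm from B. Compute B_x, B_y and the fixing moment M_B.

Resultant of the triangular load: ½ × 2.6 × 387 = 503.1 N, acting at 279 mm from B (one-third of the span from the peak).
ΣF_x = 0: B_x = 0.
ΣF_y = 0: B_y − ½·2.6·387 − 510 − 210 = 0 → B_y = 1223 N.
ΣM about B: M_B − (½·2.6·387)·279 − 510·211 − 210·94 = 0 → M_B = 267700 N·mm.

B_x = 0, B_y = 1223 N, M_B = 267700 N·mm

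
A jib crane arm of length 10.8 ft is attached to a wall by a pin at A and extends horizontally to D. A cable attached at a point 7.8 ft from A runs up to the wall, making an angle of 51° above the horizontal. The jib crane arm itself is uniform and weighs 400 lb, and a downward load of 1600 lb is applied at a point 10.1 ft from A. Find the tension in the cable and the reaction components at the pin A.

T = 3022 lb, A_x = 1902 lb, A_y = -348.7 lb

ΣM about A: T·sin51°·7.8 − 400·5.4 − 1600·10.1 = 0 → T = 18320/(7.8·0.777146) = 3022.24 ≈ 3022 lb.
ΣF_x = 0: A_x − T·cos51° = 0 → A_x = 3022.24 × 0.62932 = 1902 lb.
ΣF_y = 0: A_y + T·sin51° − 400 − 1600 = 0 → A_y = 2000 − 3022.24 × 0.777146 = -348.7 lb.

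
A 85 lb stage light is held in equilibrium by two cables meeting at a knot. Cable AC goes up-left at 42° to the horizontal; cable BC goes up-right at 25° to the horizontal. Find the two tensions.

ΣF_x = 0: −T_AC·cos42° + T_BC·cos25° = 0 → T_BC = 0.81997·T_AC.
ΣF_y = 0: T_AC·sin42° + T_BC·sin25° = 85.
Substitute: T_AC·(0.669131 + 0.81997·0.422618) = 85 → T_AC = 83.689 ≈ 83.69 lb.
Then T_BC = 0.81997 × 83.689 = 68.62 lb.

T_AC = 83.69 lb, T_BC = 68.62 lb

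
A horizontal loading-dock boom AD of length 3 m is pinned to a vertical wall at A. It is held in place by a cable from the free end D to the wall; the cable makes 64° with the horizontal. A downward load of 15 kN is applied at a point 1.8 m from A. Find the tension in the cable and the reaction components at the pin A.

T = 10.01 kN, A_x = 4.390 kN, A_y = 6.000 kN

ΣM about A: T·sin64°·3 − 15·1.8 = 0 → T = 27/(3·0.898794) = 10.0134 ≈ 10.01 kN.
ΣF_x = 0: A_x − T·cos64° = 0 → A_x = 10.0134 × 0.438371 = 4.390 kN.
ΣF_y = 0: A_y + T·sin64° − 15 = 0 → A_y = 15 − 10.0134 × 0.898794 = 6.000 kN.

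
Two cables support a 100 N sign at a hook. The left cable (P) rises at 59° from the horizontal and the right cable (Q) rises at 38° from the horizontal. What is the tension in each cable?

T_P = 79.39 N, T_Q = 51.89 N

ΣF_x = 0: −T_P·cos59° + T_Q·cos38° = 0 → T_Q = 0.653593·T_P.
ΣF_y = 0: T_P·sin59° + T_Q·sin38° = 100.
Substitute: T_P·(0.857167 + 0.653593·0.615661) = 100 → T_P = 79.3929 ≈ 79.39 N.
Then T_Q = 0.653593 × 79.3929 = 51.89 N.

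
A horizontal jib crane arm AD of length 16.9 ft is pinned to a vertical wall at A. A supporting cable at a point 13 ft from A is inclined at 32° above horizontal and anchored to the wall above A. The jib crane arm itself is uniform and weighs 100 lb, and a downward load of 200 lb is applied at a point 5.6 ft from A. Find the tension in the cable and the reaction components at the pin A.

ΣM about A: T·sin32°·13 − 100·8.45 − 200·5.6 = 0 → T = 1965/(13·0.529919) = 285.24 ≈ 285.2 lb.
ΣF_x = 0: A_x − T·cos32° = 0 → A_x = 285.24 × 0.848048 = 241.9 lb.
ΣF_y = 0: A_y + T·sin32° − 100 − 200 = 0 → A_y = 300 − 285.24 × 0.529919 = 148.8 lb.

T = 285.2 lb, A_x = 241.9 lb, A_y = 148.8 lb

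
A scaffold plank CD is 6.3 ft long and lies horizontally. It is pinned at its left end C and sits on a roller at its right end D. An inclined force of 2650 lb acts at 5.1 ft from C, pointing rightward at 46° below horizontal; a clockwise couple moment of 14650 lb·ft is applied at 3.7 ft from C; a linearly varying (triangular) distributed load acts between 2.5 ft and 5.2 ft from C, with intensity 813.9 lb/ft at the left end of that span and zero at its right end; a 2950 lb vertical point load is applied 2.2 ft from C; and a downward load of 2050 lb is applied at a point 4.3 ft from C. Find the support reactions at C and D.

Resultant of the triangular load: ½ × 813.9 × 2.7 = 1098.765 lb, acting at 3.4 ft from C (one-third of the span from the peak).
ΣM about C: D_y·6.3 − 2650·sin46°·5.1 − 14650 − (½·813.9·2.7)·3.4 − 2950·2.2 − 2050·4.3 = 0 → D_y = 43412.7/6.3 = 6890.9 ≈ 6891 lb.
ΣF_y = 0: C_y + 6890.9 − 2650·sin46° − ½·813.9·2.7 − 2950 − 2050 = 0 → C_y = 1114 lb.
ΣF_x = 0: C_x + 2650·cos46° = 0 → C_x = -1841 lb.

C_x = -1841 lb, C_y = 1114 lb, D_y = 6891 lb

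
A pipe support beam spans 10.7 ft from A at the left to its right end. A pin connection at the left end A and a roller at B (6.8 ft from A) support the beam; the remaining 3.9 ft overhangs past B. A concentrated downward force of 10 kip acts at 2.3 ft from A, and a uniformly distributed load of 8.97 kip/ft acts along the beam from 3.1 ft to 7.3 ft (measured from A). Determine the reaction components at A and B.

A_x = 0, A_y = 15.48 kip, B_y = 32.19 kip

Resultant of the distributed load: 8.97 × 4.2 = 37.674 kip at 5.2 ft from A.
ΣM about A: B_y·6.8 − 10·2.3 − (8.97·4.2)·5.2 = 0 → B_y = 218.9048/6.8 = 32.1919 ≈ 32.19 kip.
ΣF_y = 0: A_y + 32.1919 − 10 − 8.97·4.2 = 0 → A_y = 15.48 kip.
ΣF_x = 0: no horizontal applied forces, so A_x = 0.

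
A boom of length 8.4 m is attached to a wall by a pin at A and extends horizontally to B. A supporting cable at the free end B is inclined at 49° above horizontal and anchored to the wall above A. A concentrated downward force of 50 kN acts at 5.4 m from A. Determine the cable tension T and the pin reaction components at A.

ΣM about A: T·sin49°·8.4 − 50·5.4 = 0 → T = 270/(8.4·0.75471) = 42.5897 ≈ 42.59 kN.
ΣF_x = 0: A_x − T·cos49° = 0 → A_x = 42.5897 × 0.656059 = 27.94 kN.
ΣF_y = 0: A_y + T·sin49° − 50 = 0 → A_y = 50 − 42.5897 × 0.75471 = 17.86 kN.

T = 42.59 kN, A_x = 27.94 kN, A_y = 17.86 kN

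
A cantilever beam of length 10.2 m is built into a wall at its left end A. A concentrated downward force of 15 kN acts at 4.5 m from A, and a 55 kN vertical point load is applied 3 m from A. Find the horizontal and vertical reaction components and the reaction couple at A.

A_x = 0, A_y = 70.00 kN, M_A = 232.5 kN·m

ΣF_x = 0: A_x = 0.
ΣF_y = 0: A_y − 15 − 55 = 0 → A_y = 70.00 kN.
ΣM about A: M_A − 15·4.5 − 55·3 = 0 → M_A = 232.5 kN·m.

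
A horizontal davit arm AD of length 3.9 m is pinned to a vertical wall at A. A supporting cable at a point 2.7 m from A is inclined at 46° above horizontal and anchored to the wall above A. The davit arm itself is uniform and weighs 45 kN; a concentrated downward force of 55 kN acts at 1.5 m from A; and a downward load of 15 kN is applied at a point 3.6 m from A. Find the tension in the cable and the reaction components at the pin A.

ΣM about A: T·sin46°·2.7 − 45·1.95 − 55·1.5 − 15·3.6 = 0 → T = 224.25/(2.7·0.71934) = 115.461 ≈ 115.5 kN.
ΣF_x = 0: A_x − T·cos46° = 0 → A_x = 115.461 × 0.694658 = 80.21 kN.
ΣF_y = 0: A_y + T·sin46° − 45 − 55 − 15 = 0 → A_y = 115 − 115.461 × 0.71934 = 31.94 kN.

T = 115.5 kN, A_x = 80.21 kN, A_y = 31.94 kN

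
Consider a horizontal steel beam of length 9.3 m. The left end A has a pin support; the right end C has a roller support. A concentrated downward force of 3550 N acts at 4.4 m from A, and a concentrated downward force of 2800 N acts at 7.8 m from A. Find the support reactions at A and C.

A_x = 0, A_y = 2322 N, C_y = 4028 N

ΣM about A: C_y·9.3 − 3550·4.4 − 2800·7.8 = 0 → C_y = 37460/9.3 = 4027.96 ≈ 4028 N.
ΣF_y = 0: A_y + 4027.96 − 3550 − 2800 = 0 → A_y = 2322 N.
ΣF_x = 0: no horizontal applied forces, so A_x = 0.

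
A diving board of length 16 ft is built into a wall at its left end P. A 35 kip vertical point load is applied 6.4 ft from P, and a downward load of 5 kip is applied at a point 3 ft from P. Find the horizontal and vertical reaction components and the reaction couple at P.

P_x = 0, P_y = 40.00 kip, M_P = 239.0 kip·ft

ΣF_x = 0: P_x = 0.
ΣF_y = 0: P_y − 35 − 5 = 0 → P_y = 40.00 kip.
ΣM about P: M_P − 35·6.4 − 5·3 = 0 → M_P = 239.0 kip·ft.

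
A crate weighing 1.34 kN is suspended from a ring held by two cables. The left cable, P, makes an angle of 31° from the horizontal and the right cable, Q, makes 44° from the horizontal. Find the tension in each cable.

ΣF_x = 0: −T_P·cos31° + T_Q·cos44° = 0 → T_Q = 1.1916·T_P.
ΣF_y = 0: T_P·sin31° + T_Q·sin44° = 1.34.
Substitute: T_P·(0.515038 + 1.1916·0.694658) = 1.34 → T_P = 0.99792 ≈ 0.9979 kN.
Then T_Q = 1.1916 × 0.99792 = 1.189 kN.

T_P = 0.9979 kN, T_Q = 1.189 kN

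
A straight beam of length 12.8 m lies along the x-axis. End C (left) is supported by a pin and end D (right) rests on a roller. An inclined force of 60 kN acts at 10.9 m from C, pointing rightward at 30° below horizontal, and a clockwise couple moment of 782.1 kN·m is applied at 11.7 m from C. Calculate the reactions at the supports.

ΣM about C: D_y·12.8 − 60·sin30°·10.9 − 782.1 = 0 → D_y = 1109.1/12.8 = 86.6484 ≈ 86.65 kN.
ΣF_y = 0: C_y + 86.6484 − 60·sin30° = 0 → C_y = -56.65 kN.
ΣF_x = 0: C_x + 60·cos30° = 0 → C_x = -51.96 kN.

C_x = -51.96 kN, C_y = -56.65 kN, D_y = 86.65 kN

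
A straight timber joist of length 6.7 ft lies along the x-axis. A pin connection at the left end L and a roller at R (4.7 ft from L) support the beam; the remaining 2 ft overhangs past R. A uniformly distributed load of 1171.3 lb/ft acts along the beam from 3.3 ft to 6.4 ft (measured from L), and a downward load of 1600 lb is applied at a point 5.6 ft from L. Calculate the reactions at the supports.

Resultant of the distributed load: 1171.3 × 3.1 = 3631.03 lb at 4.85 ft from L.
Taking moments about L: R_y·4.7 − (1171.3·3.1)·4.85 − 1600·5.6 = 0 → R_y = 26570.4955/4.7 = 5653.3 ≈ 5653 lb.
ΣF_y = 0: L_y + 5653.3 − 1171.3·3.1 − 1600 = 0 → L_y = -422.3 lb.
ΣF_x = 0: no horizontal applied forces, so L_x = 0.

L_x = 0, L_y = -422.3 lb, R_y = 5653 lb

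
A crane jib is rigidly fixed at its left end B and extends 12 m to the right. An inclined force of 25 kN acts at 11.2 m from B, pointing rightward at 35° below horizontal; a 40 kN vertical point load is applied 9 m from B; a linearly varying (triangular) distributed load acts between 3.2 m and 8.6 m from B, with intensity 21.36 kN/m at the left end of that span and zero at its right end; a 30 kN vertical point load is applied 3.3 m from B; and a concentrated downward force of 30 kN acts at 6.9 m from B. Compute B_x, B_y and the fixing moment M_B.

B_x = -20.48 kN, B_y = 172.0 kN, M_B = 1115 kN·m

Resultant of the triangular load: ½ × 21.36 × 5.4 = 57.672 kN, acting at 5 m from B (one-third of the span from the peak).
ΣF_x = 0: B_x + 25·cos35° = 0 → B_x = -20.48 kN.
ΣF_y = 0: B_y − 25·sin35° − 40 − ½·21.36·5.4 − 30 − 30 = 0 → B_y = 172.0 kN.
ΣM about B: M_B − 25·sin35°·11.2 − 40·9 − (½·21.36·5.4)·5 − 30·3.3 − 30·6.9 = 0 → M_B = 1115 kN·m.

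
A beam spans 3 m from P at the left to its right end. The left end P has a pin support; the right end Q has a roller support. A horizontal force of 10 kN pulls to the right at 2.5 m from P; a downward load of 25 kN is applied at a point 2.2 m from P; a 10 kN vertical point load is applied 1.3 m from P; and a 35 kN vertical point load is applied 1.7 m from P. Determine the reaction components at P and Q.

Moments about P: Q_y·3 − 25·2.2 − 10·1.3 − 35·1.7 = 0 → Q_y = 127.5/3 = 42.50 kN.
ΣF_y = 0: P_y + 42.5 − 25 − 10 − 35 = 0 → P_y = 27.50 kN.
ΣF_x = 0: P_x + 10 = 0 → P_x = -10.00 kN.

P_x = -10.00 kN, P_y = 27.50 kN, Q_y = 42.50 kN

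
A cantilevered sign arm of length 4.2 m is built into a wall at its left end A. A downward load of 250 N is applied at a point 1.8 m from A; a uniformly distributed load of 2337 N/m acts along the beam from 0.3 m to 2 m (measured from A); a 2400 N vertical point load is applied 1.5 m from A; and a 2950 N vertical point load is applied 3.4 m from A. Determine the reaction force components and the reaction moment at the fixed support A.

A_x = 0, A_y = 9573 N, M_A = 18650 N·m

Resultant of the distributed load: 2337 × 1.7 = 3972.9 N at 1.15 m from A.
ΣF_x = 0: A_x = 0.
ΣF_y = 0: A_y − 250 − 2337·1.7 − 2400 − 2950 = 0 → A_y = 9573 N.
ΣM about A: M_A − 250·1.8 − (2337·1.7)·1.15 − 2400·1.5 − 2950·3.4 = 0 → M_A = 18650 N·m.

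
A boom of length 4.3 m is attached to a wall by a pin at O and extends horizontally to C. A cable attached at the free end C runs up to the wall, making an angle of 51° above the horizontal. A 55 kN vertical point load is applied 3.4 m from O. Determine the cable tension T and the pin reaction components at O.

T = 55.96 kN, O_x = 35.22 kN, O_y = 11.51 kN

ΣM about O: T·sin51°·4.3 − 55·3.4 = 0 → T = 187/(4.3·0.777146) = 55.9591 ≈ 55.96 kN.
ΣF_x = 0: O_x − T·cos51° = 0 → O_x = 55.9591 × 0.62932 = 35.22 kN.
ΣF_y = 0: O_y + T·sin51° − 55 = 0 → O_y = 55 − 55.9591 × 0.777146 = 11.51 kN.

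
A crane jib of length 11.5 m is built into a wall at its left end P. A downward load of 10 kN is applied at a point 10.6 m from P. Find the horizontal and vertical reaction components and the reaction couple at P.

ΣF_x = 0: P_x = 0.
ΣF_y = 0: P_y − 10 = 0 → P_y = 10.00 kN.
ΣM about P: M_P − 10·10.6 = 0 → M_P = 106.0 kN·m.

P_x = 0, P_y = 10.00 kN, M_P = 106.0 kN·m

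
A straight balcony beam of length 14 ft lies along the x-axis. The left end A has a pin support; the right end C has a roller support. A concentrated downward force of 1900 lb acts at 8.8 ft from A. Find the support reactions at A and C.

A_x = 0, A_y = 705.7 lb, C_y = 1194 lb

ΣM about A: C_y·14 − 1900·8.8 = 0 → C_y = 16720/14 = 1194.29 ≈ 1194 lb.
ΣF_y = 0: A_y + 1194.29 − 1900 = 0 → A_y = 705.7 lb.
ΣF_x = 0: no horizontal applied forces, so A_x = 0.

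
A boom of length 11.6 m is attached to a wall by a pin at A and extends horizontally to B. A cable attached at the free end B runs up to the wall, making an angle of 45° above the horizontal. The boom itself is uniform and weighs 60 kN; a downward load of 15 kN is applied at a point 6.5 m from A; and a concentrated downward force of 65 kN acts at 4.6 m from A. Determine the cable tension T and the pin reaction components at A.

T = 90.77 kN, A_x = 64.18 kN, A_y = 75.82 kN

ΣM about A: T·sin45°·11.6 − 60·5.8 − 15·6.5 − 65·4.6 = 0 → T = 744.5/(11.6·0.707107) = 90.7657 ≈ 90.77 kN.
ΣF_x = 0: A_x − T·cos45° = 0 → A_x = 90.7657 × 0.707107 = 64.18 kN.
ΣF_y = 0: A_y + T·sin45° − 60 − 15 − 65 = 0 → A_y = 140 − 90.7657 × 0.707107 = 75.82 kN.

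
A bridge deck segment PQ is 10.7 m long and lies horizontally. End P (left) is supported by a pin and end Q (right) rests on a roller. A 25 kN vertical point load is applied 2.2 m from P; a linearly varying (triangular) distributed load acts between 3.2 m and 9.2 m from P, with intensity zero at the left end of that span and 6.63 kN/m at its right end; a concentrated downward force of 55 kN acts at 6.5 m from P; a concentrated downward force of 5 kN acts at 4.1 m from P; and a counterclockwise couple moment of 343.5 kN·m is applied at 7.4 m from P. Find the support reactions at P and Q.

P_x = 0, P_y = 83.14 kN, Q_y = 21.75 kN

Resultant of the triangular load: ½ × 6.63 × 6 = 19.89 kN, acting at 7.2 m from P (one-third of the span from the peak).
ΣM about P: Q_y·10.7 − 25·2.2 − (½·6.63·6)·7.2 − 55·6.5 − 5·4.1 + 343.5 = 0 → Q_y = 232.708/10.7 = 21.7484 ≈ 21.75 kN.
ΣF_y = 0: P_y + 21.7484 − 25 − ½·6.63·6 − 55 − 5 = 0 → P_y = 83.14 kN.
ΣF_x = 0: no horizontal applied forces, so P_x = 0.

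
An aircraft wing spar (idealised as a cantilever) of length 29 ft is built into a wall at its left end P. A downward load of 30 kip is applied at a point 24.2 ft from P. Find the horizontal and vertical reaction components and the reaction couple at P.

ΣF_x = 0: P_x = 0.
ΣF_y = 0: P_y − 30 = 0 → P_y = 30.00 kip.
ΣM about P: M_P − 30·24.2 = 0 → M_P = 726.0 kip·ft.

P_x = 0, P_y = 30.00 kip, M_P = 726.0 kip·ft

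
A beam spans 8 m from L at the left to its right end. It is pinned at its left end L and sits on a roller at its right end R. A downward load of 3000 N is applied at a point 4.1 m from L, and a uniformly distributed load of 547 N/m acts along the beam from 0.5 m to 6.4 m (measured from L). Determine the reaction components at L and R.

L_x = 0, L_y = 3298 N, R_y = 2929 N

Resultant of the distributed load: 547 × 5.9 = 3227.3 N at 3.45 m from L.
ΣM about L: R_y·8 − 3000·4.1 − (547·5.9)·3.45 = 0 → R_y = 23434.185/8 = 2929.27 ≈ 2929 N.
ΣF_y = 0: L_y + 2929.27 − 3000 − 547·5.9 = 0 → L_y = 3298 N.
ΣF_x = 0: no horizontal applied forces, so L_x = 0.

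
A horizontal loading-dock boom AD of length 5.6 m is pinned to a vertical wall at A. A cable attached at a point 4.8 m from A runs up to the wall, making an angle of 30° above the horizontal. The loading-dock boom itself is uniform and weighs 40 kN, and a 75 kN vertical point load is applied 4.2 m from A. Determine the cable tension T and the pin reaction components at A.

T = 177.9 kN, A_x = 154.1 kN, A_y = 26.04 kN

ΣM about A: T·sin30°·4.8 − 40·2.8 − 75·4.2 = 0 → T = 427/(4.8·0.5) = 177.917 ≈ 177.9 kN.
ΣF_x = 0: A_x − T·cos30° = 0 → A_x = 177.917 × 0.866025 = 154.1 kN.
ΣF_y = 0: A_y + T·sin30° − 40 − 75 = 0 → A_y = 115 − 177.917 × 0.5 = 26.04 kN.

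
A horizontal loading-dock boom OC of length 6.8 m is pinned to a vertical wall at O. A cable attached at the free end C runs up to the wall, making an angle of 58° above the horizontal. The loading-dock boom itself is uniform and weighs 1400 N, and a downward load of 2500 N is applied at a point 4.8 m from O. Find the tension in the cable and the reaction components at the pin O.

T = 2906 N, O_x = 1540 N, O_y = 1435 N

ΣM about O: T·sin58°·6.8 − 1400·3.4 − 2500·4.8 = 0 → T = 16760/(6.8·0.848048) = 2906.33 ≈ 2906 N.
ΣF_x = 0: O_x − T·cos58° = 0 → O_x = 2906.33 × 0.529919 = 1540 N.
ΣF_y = 0: O_y + T·sin58° − 1400 − 2500 = 0 → O_y = 3900 − 2906.33 × 0.848048 = 1435 N.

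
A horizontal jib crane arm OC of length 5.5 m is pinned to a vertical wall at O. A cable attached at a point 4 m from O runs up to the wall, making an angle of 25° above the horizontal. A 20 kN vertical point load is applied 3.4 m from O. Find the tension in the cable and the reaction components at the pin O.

T = 40.23 kN, O_x = 36.46 kN, O_y = 3.000 kN

ΣM about O: T·sin25°·4 − 20·3.4 = 0 → T = 68/(4·0.422618) = 40.2255 ≈ 40.23 kN.
ΣF_x = 0: O_x − T·cos25° = 0 → O_x = 40.2255 × 0.906308 = 36.46 kN.
ΣF_y = 0: O_y + T·sin25° − 20 = 0 → O_y = 20 − 40.2255 × 0.422618 = 3.000 kN.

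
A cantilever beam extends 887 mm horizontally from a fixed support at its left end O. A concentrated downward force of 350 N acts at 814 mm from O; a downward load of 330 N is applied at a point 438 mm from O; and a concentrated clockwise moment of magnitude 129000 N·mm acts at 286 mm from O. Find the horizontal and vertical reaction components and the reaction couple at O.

ΣF_x = 0: O_x = 0.
ΣF_y = 0: O_y − 350 − 330 = 0 → O_y = 680.0 N.
ΣM about O: M_O − 350·814 − 330·438 − 129000 = 0 → M_O = 558400 N·mm.

O_x = 0, O_y = 680.0 N, M_O = 558400 N·mm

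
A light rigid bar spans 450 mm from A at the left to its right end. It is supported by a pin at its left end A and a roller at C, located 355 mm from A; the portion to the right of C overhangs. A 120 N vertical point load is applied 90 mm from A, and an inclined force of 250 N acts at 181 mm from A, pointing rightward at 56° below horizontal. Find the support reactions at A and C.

A_x = -139.8 N, A_y = 191.2 N, C_y = 136.1 N

Moments about A: C_y·355 − 120·90 − 250·sin56°·181 = 0 → C_y = 48314/355 = 136.096 ≈ 136.1 N.
ΣF_y = 0: A_y + 136.096 − 120 − 250·sin56° = 0 → A_y = 191.2 N.
ΣF_x = 0: A_x + 250·cos56° = 0 → A_x = -139.8 N.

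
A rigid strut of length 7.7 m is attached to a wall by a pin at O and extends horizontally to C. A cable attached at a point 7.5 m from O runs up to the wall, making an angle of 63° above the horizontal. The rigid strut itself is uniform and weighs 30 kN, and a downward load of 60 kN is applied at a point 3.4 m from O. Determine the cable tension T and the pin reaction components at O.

ΣM about O: T·sin63°·7.5 − 30·3.85 − 60·3.4 = 0 → T = 319.5/(7.5·0.891007) = 47.8111 ≈ 47.81 kN.
ΣF_x = 0: O_x − T·cos63° = 0 → O_x = 47.8111 × 0.45399 = 21.71 kN.
ΣF_y = 0: O_y + T·sin63° − 30 − 60 = 0 → O_y = 90 − 47.8111 × 0.891007 = 47.40 kN.

T = 47.81 kN, O_x = 21.71 kN, O_y = 47.40 kN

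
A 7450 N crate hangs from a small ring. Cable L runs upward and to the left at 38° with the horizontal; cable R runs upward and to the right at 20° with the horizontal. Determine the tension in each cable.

T_L = 8255 N, T_R = 6923 N

ΣF_x = 0: −T_L·cos38° + T_R·cos20° = 0 → T_R = 0.838584·T_L.
ΣF_y = 0: T_L·sin38° + T_R·sin20° = 7450.
Substitute: T_L·(0.615661 + 0.838584·0.34202) = 7450 → T_L = 8255.09 ≈ 8255 N.
Then T_R = 0.838584 × 8255.09 = 6923 N.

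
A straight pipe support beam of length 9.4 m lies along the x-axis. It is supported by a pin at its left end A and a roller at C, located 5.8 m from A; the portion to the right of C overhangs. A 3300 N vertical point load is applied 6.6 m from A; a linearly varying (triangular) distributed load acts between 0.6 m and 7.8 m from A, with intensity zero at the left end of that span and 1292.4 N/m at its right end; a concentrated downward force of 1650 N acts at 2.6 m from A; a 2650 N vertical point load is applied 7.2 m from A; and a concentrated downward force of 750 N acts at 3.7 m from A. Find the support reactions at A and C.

Resultant of the triangular load: ½ × 1292.4 × 7.2 = 4652.64 N, acting at 5.4 m from A (one-third of the span from the peak).
Moments about A: C_y·5.8 − 3300·6.6 − (½·1292.4·7.2)·5.4 − 1650·2.6 − 2650·7.2 − 750·3.7 = 0 → C_y = 73049.256/5.8 = 12594.7 ≈ 12590 N.
ΣF_y = 0: A_y + 12594.7 − 3300 − ½·1292.4·7.2 − 1650 − 2650 − 750 = 0 → A_y = 407.9 N.
ΣF_x = 0: no horizontal applied forces, so A_x = 0.

A_x = 0, A_y = 407.9 N, C_y = 12590 N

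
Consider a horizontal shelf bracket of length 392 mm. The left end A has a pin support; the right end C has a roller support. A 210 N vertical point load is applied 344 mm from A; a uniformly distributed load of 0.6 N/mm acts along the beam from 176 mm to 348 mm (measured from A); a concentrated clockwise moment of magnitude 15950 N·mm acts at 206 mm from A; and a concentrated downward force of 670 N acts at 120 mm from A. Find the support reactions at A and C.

Resultant of the distributed load: 0.6 × 172 = 103.2 N at 262 mm from A.
ΣM about A: C_y·392 − 210·344 − (0.6·172)·262 − 15950 − 670·120 = 0 → C_y = 195628.4/392 = 499.052 ≈ 499.1 N.
ΣF_y = 0: A_y + 499.052 − 210 − 0.6·172 − 670 = 0 → A_y = 484.1 N.
ΣF_x = 0: no horizontal applied forces, so A_x = 0.

A_x = 0, A_y = 484.1 N, C_y = 499.1 N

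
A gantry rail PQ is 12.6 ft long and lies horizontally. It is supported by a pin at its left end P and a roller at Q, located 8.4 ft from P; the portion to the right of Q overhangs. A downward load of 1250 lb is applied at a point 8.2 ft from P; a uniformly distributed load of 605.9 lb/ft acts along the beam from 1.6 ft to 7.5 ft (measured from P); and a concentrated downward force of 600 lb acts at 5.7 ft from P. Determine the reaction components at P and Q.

P_x = 0, P_y = 1861 lb, Q_y = 3564 lb

Resultant of the distributed load: 605.9 × 5.9 = 3574.81 lb at 4.55 ft from P.
Taking moments about P: Q_y·8.4 − 1250·8.2 − (605.9·5.9)·4.55 − 600·5.7 = 0 → Q_y = 29935.3855/8.4 = 3563.74 ≈ 3564 lb.
ΣF_y = 0: P_y + 3563.74 − 1250 − 605.9·5.9 − 600 = 0 → P_y = 1861 lb.
ΣF_x = 0: no horizontal applied forces, so P_x = 0.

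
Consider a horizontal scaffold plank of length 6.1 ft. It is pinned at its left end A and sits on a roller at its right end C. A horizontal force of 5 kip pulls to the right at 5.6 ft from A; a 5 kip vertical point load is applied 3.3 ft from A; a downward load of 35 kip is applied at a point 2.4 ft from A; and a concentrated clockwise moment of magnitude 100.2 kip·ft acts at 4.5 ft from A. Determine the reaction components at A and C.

A_x = -5.000 kip, A_y = 7.098 kip, C_y = 32.90 kip

Moments about A: C_y·6.1 − 5·3.3 − 35·2.4 − 100.2 = 0 → C_y = 200.7/6.1 = 32.9016 ≈ 32.90 kip.
ΣF_y = 0: A_y + 32.9016 − 5 − 35 = 0 → A_y = 7.098 kip.
ΣF_x = 0: A_x + 5 = 0 → A_x = -5.000 kip.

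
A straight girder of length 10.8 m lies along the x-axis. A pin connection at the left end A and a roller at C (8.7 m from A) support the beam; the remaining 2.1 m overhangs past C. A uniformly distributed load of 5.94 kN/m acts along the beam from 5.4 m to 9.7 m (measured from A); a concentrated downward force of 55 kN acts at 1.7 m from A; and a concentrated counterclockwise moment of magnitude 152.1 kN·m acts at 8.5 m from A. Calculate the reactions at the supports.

Resultant of the distributed load: 5.94 × 4.3 = 25.542 kN at 7.55 m from A.
Taking moments about A: C_y·8.7 − (5.94·4.3)·7.55 − 55·1.7 + 152.1 = 0 → C_y = 134.2421/8.7 = 15.4301 ≈ 15.43 kN.
ΣF_y = 0: A_y + 15.4301 − 5.94·4.3 − 55 = 0 → A_y = 65.11 kN.
ΣF_x = 0: no horizontal applied forces, so A_x = 0.

A_x = 0, A_y = 65.11 kN, C_y = 15.43 kN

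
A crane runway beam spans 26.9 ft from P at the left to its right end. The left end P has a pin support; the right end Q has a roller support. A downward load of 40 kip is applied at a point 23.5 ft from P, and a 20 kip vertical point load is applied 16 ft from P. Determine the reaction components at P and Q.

ΣM about P: Q_y·26.9 − 40·23.5 − 20·16 = 0 → Q_y = 1260/26.9 = 46.8401 ≈ 46.84 kip.
ΣF_y = 0: P_y + 46.8401 − 40 − 20 = 0 → P_y = 13.16 kip.
ΣF_x = 0: no horizontal applied forces, so P_x = 0.

P_x = 0, P_y = 13.16 kip, Q_y = 46.84 kip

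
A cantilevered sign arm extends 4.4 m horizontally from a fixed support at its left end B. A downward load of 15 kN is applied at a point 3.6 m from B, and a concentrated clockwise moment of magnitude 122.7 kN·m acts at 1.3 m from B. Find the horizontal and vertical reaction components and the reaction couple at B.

B_x = 0, B_y = 15.00 kN, M_B = 176.7 kN·m

ΣF_x = 0: B_x = 0.
ΣF_y = 0: B_y − 15 = 0 → B_y = 15.00 kN.
ΣM about B: M_B − 15·3.6 − 122.7 = 0 → M_B = 176.7 kN·m.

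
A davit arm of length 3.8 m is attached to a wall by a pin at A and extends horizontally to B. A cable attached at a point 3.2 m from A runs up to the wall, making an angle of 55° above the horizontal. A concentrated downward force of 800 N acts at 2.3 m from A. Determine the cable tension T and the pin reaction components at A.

T = 701.9 N, A_x = 402.6 N, A_y = 225.0 N

ΣM about A: T·sin55°·3.2 − 800·2.3 = 0 → T = 1840/(3.2·0.819152) = 701.945 ≈ 701.9 N.
ΣF_x = 0: A_x − T·cos55° = 0 → A_x = 701.945 × 0.573576 = 402.6 N.
ΣF_y = 0: A_y + T·sin55° − 800 = 0 → A_y = 800 − 701.945 × 0.819152 = 225.0 N.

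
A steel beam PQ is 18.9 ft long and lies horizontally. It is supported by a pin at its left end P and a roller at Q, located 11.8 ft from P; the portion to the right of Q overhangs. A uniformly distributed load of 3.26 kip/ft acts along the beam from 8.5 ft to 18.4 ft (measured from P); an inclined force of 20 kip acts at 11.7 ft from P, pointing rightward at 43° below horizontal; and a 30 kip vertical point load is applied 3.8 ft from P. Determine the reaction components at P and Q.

Resultant of the distributed load: 3.26 × 9.9 = 32.274 kip at 13.45 ft from P.
Taking moments about P: Q_y·11.8 − (3.26·9.9)·13.45 − 20·sin43°·11.7 − 30·3.8 = 0 → Q_y = 707.673/11.8 = 59.9723 ≈ 59.97 kip.
ΣF_y = 0: P_y + 59.9723 − 3.26·9.9 − 20·sin43° − 30 = 0 → P_y = 15.94 kip.
ΣF_x = 0: P_x + 20·cos43° = 0 → P_x = -14.63 kip.

P_x = -14.63 kip, P_y = 15.94 kip, Q_y = 59.97 kip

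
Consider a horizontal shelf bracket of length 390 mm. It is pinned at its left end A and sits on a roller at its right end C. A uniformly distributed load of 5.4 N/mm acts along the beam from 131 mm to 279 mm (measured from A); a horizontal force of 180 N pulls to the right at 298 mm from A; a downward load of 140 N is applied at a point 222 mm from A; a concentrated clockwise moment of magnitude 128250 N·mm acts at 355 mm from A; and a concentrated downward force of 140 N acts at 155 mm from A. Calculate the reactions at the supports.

A_x = -180.0 N, A_y = 194.9 N, C_y = 884.3 N

Resultant of the distributed load: 5.4 × 148 = 799.2 N at 205 mm from A.
Taking moments about A: C_y·390 − (5.4·148)·205 − 140·222 − 128250 − 140·155 = 0 → C_y = 344866/390 = 884.272 ≈ 884.3 N.
ΣF_y = 0: A_y + 884.272 − 5.4·148 − 140 − 140 = 0 → A_y = 194.9 N.
ΣF_x = 0: A_x + 180 = 0 → A_x = -180.0 N.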